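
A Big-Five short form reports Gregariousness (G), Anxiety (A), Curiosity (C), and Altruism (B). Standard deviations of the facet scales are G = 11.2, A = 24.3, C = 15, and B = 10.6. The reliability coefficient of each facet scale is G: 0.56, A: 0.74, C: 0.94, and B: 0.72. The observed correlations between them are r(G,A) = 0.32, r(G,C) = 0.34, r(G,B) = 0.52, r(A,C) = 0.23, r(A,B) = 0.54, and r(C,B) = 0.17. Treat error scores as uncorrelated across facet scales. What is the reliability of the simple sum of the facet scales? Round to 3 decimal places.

Var(G+A+C+B) = 11.2² + 24.3² + 15² + 10.6² + 2·[11.2·24.3·0.32 + 11.2·15·0.34 + 11.2·10.6·0.52 + 24.3·15·0.23 + 24.3·10.6·0.54 + 15·10.6·0.17] = 1053.29 + 911.808 = 1965.1.
With uncorrelated errors the cross-covariances are all true-score covariance, so they carry over unchanged; only the diagonal terms shrink to ρᵢσᵢ².
True-score variance = [11.2²·0.56 + 24.3²·0.74 + 15²·0.94 + 10.6²·0.72] + 911.808 = 799.608 + 911.808 = 1711.42.
Reliability = 1711.42 / 1965.1 = 0.871.

0.871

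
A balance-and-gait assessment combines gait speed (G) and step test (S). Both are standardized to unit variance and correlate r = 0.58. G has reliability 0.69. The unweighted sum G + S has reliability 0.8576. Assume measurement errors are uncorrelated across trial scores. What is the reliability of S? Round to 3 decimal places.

Var(G+S) = 2 + 2·0.58 = 3.160.
True-score variance = ρ_G + ρ_S + 2·0.58, so 0.8576 = (0.69 + ρ_S + 1.16) / 3.160.
ρ_S = 0.8576·3.160 − 0.69 − 1.16 = 0.860.

0.860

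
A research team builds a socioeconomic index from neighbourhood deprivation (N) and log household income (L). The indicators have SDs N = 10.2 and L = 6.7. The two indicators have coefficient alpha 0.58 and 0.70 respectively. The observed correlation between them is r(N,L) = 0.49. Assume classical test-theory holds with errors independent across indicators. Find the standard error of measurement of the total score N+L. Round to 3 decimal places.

7.561

Var(total) = 148.93 + 66.9732 = 215.903.
True-score variance = 91.7662 + 66.9732 = 158.739, so reliability = 0.7352.
Error variance = 215.903 − 158.739 = 57.1638; SEM = √57.1638 = 7.561.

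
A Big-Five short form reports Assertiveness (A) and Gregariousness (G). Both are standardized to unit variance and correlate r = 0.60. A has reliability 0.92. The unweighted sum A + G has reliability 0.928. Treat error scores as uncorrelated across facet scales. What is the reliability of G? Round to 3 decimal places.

0.850

Var(A+G) = 2 + 2·0.60 = 3.200.
True-score variance = ρ_A + ρ_G + 2·0.60, so 0.928 = (0.92 + ρ_G + 1.20) / 3.200.
ρ_G = 0.928·3.200 − 0.92 − 1.20 = 0.850.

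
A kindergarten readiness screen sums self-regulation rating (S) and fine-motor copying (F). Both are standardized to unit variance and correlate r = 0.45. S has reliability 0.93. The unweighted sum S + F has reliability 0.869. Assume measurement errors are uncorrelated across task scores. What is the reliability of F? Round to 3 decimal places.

0.690

Var(S+F) = 2 + 2·0.45 = 2.900.
True-score variance = ρ_S + ρ_F + 2·0.45, so 0.869 = (0.93 + ρ_F + 0.90) / 2.900.
ρ_F = 0.869·2.900 − 0.93 − 0.90 = 0.690.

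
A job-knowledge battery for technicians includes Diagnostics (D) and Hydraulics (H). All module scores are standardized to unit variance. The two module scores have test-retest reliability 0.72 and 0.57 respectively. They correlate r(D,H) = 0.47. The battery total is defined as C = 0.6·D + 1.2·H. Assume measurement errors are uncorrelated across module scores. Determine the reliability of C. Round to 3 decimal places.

0.709

Var(C) = 0.6² + 1.2² + 2·[0.72·0.47] = 1.8 + 0.6768 = 2.4768.
Under uncorrelated errors the observed covariances equal the true-score covariances, so only the own-variance terms attenuate.
True-score variance = [0.6²·0.72 + 1.2²·0.57] + 0.6768 = 1.08 + 0.6768 = 1.7568.
Reliability = 1.7568 / 2.4768 = 0.709.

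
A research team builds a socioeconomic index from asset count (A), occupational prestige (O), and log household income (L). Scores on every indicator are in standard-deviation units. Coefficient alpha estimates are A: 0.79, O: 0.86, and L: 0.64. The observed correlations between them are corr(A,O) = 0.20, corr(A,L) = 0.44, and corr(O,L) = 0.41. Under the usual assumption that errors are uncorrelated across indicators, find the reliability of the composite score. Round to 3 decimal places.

Var(A+O+L) = 3 + 2·[0.20 + 0.44 + 0.41] = 3 + 2.1 = 5.1.
Because errors are independent across components, Cov(Tᵢ,Tⱼ) = Cov(Xᵢ,Xⱼ); the off-diagonal part of the true-score variance is the same as above.
True-score variance = [0.79 + 0.86 + 0.64] + 2.1 = 2.29 + 2.1 = 4.39.
Reliability = 4.39 / 5.1 = 0.861.

0.861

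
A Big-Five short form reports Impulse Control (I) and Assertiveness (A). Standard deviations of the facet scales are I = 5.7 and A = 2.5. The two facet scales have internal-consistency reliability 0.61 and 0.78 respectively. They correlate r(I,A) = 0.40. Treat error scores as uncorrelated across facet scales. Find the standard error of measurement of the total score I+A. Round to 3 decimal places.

3.748

Var(total) = 38.74 + 11.4 = 50.14.
True-score variance = 24.6939 + 11.4 = 36.0939, so reliability = 0.7199.
Error variance = 50.14 − 36.0939 = 14.0461; SEM = √14.0461 = 3.748.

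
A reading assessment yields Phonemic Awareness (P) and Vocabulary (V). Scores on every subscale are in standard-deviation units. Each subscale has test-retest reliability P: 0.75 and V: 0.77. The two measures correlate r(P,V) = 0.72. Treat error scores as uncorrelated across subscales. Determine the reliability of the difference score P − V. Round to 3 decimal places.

Var(P−V) = 1 + 1 − 2·0.72 = 2 − 1.44 = 0.56.
Under uncorrelated errors the observed covariances equal the true-score covariances, so only the own-variance terms attenuate.
True-score variance = [0.75 + 0.77] − 1.44 = 1.52 − 1.44 = 0.08.
Reliability = 0.08 / 0.56 = 0.143.

0.143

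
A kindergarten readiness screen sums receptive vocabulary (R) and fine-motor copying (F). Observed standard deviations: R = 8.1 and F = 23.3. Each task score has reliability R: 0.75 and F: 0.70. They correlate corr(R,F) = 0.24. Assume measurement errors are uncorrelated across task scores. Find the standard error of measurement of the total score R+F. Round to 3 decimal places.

13.389

Var(total) = 608.5 + 90.5904 = 699.09.
True-score variance = 429.23 + 90.5904 = 519.821, so reliability = 0.7436.
Error variance = 699.09 − 519.821 = 179.27; SEM = √179.27 = 13.389.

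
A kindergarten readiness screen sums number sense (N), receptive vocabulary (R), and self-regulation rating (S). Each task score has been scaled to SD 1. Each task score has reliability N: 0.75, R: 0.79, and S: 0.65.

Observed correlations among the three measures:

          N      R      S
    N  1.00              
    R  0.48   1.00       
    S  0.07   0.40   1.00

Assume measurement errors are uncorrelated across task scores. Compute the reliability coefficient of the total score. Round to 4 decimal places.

0.8347

Var(N+R+S) = 3 + 2·[0.48 + 0.07 + 0.40] = 3 + 1.9 = 4.9.
With uncorrelated errors the cross-covariances are all true-score covariance, so they carry over unchanged; only the diagonal terms shrink to ρᵢσᵢ².
True-score variance = [0.75 + 0.79 + 0.65] + 1.9 = 2.19 + 1.9 = 4.09.
Reliability = 4.09 / 4.9 = 0.8347.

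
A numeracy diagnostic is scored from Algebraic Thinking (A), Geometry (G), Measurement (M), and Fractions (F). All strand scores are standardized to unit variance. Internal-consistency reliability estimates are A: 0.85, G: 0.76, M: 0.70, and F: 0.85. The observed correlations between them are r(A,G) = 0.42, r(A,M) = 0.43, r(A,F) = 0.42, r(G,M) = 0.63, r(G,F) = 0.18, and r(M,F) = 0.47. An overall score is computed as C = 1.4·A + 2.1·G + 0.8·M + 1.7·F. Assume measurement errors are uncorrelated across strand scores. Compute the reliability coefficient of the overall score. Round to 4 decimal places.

Var(C) = 1.4² + 2.1² + 0.8² + 1.7² + 2·[2.94·0.42 + 1.12·0.43 + 2.38·0.42 + 1.68·0.63 + 3.57·0.18 + 1.36·0.47] = 9.9 + 10.1124 = 20.0124.
With uncorrelated errors the cross-covariances are all true-score covariance, so they carry over unchanged; only the diagonal terms shrink to ρᵢσᵢ².
True-score variance = [1.4²·0.85 + 2.1²·0.76 + 0.8²·0.70 + 1.7²·0.85] + 10.1124 = 7.9221 + 10.1124 = 18.0345.
Reliability = 18.0345 / 20.0124 = 0.9012.

0.9012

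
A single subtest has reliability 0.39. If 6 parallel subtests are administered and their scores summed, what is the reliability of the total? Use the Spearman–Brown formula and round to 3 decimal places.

ρ_k = kρ / (1 + (k−1)ρ) = 6·0.39 / (1 + 5·0.39) = 2.340 / 2.950 = 0.793.

0.793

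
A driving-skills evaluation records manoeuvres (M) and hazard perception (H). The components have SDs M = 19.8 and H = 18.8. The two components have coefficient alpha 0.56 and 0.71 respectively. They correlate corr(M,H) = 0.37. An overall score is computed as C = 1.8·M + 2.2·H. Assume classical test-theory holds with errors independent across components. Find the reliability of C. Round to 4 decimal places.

Var(C) = 1.8²·19.8² + 2.2²·18.8² + 2·[3.96·19.8·18.8·0.37] = 2980.86 + 1090.81 = 4071.67.
Under uncorrelated errors the observed covariances equal the true-score covariances, so only the own-variance terms attenuate.
True-score variance = [1.8²·19.8²·0.56 + 2.2²·18.8²·0.71] + 1090.81 = 1925.88 + 1090.81 = 3016.69.
Reliability = 3016.69 / 4071.67 = 0.7409.

0.7409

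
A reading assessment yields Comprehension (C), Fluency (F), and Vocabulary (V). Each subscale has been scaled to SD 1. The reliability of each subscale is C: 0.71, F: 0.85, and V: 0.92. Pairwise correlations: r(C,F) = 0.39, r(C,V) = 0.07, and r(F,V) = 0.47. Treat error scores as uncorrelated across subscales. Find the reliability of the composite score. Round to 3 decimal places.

Var(C+F+V) = 3 + 2·[0.39 + 0.07 + 0.47] = 3 + 1.86 = 4.86.
Under uncorrelated errors the observed covariances equal the true-score covariances, so only the own-variance terms attenuate.
True-score variance = [0.71 + 0.85 + 0.92] + 1.86 = 2.48 + 1.86 = 4.34.
Reliability = 4.34 / 4.86 = 0.893.

0.893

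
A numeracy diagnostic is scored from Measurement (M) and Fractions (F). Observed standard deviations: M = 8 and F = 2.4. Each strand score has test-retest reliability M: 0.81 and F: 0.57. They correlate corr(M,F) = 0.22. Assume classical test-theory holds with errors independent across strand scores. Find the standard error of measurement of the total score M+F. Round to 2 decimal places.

3.83

Var(total) = 69.76 + 8.448 = 78.208.
True-score variance = 55.1232 + 8.448 = 63.5712, so reliability = 0.8128.
Error variance = 78.208 − 63.5712 = 14.6368; SEM = √14.6368 = 3.83.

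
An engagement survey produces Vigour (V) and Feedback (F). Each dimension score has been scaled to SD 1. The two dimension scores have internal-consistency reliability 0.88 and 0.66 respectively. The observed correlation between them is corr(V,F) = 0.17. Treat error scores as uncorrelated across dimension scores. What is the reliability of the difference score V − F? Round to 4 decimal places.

Var(V−F) = 1 + 1 − 2·0.17 = 2 − 0.34 = 1.66.
Because errors are independent across components, Cov(Tᵢ,Tⱼ) = Cov(Xᵢ,Xⱼ); the off-diagonal part of the true-score variance is the same as above.
True-score variance = [0.88 + 0.66] − 0.34 = 1.54 − 0.34 = 1.2.
Reliability = 1.2 / 1.66 = 0.7229.

0.7229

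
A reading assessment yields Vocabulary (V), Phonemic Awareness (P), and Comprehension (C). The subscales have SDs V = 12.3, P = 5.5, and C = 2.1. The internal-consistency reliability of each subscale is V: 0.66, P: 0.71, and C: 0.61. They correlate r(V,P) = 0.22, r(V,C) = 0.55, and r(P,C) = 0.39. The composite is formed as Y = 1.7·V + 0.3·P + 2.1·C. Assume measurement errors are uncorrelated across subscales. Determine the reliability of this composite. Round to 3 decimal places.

0.730

Var(Y) = 1.7²·12.3² + 0.3²·5.5² + 2.1²·2.1² + 2·[0.51·12.3·5.5·0.22 + 3.57·12.3·2.1·0.55 + 0.63·5.5·2.1·0.39] = 459.399 + 122.291 = 581.689.
Under uncorrelated errors the observed covariances equal the true-score covariances, so only the own-variance terms attenuate.
True-score variance = [1.7²·12.3²·0.66 + 0.3²·5.5²·0.71 + 2.1²·2.1²·0.61] + 122.291 = 302.367 + 122.291 = 424.658.
Reliability = 424.658 / 581.689 = 0.730.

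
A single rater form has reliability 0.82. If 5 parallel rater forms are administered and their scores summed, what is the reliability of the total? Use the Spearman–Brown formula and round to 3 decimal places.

0.958

ρ_k = kρ / (1 + (k−1)ρ) = 5·0.82 / (1 + 4·0.82) = 4.100 / 4.280 = 0.958.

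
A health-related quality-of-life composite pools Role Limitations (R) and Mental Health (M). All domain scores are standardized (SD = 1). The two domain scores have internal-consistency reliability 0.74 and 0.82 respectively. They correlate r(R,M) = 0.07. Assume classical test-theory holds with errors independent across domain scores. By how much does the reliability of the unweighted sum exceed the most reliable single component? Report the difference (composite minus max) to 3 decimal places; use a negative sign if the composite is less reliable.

-0.026

Var(sum) = 2 + 0.14 = 2.14; true-score variance = 1.56 + 0.14 = 1.7; composite reliability = 0.7944.
Max component reliability = 0.8200.
Difference = 0.7944 − 0.8200 = -0.026.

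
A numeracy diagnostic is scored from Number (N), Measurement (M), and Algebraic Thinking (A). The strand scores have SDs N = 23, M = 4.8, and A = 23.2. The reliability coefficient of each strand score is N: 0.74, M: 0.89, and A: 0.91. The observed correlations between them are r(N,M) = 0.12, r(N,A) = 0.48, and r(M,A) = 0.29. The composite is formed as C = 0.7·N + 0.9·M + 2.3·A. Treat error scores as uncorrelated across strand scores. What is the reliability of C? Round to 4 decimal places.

0.9206

Var(C) = 0.7²·23² + 0.9²·4.8² + 2.3²·23.2² + 2·[0.63·23·4.8·0.12 + 1.61·23·23.2·0.48 + 2.07·4.8·23.2·0.29] = 3125.16 + 975.123 = 4100.29.
With uncorrelated errors the cross-covariances are all true-score covariance, so they carry over unchanged; only the diagonal terms shrink to ρᵢσᵢ².
True-score variance = [0.7²·23²·0.74 + 0.9²·4.8²·0.89 + 2.3²·23.2²·0.91] + 975.123 = 2799.46 + 975.123 = 3774.58.
Reliability = 3774.58 / 4100.29 = 0.9206.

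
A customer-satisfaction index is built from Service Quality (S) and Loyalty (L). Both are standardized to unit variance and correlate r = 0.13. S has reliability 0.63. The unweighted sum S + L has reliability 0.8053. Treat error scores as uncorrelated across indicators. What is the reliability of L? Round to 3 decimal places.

0.930

Var(S+L) = 2 + 2·0.13 = 2.260.
True-score variance = ρ_S + ρ_L + 2·0.13, so 0.8053 = (0.63 + ρ_L + 0.26) / 2.260.
ρ_L = 0.8053·2.260 − 0.63 − 0.26 = 0.930.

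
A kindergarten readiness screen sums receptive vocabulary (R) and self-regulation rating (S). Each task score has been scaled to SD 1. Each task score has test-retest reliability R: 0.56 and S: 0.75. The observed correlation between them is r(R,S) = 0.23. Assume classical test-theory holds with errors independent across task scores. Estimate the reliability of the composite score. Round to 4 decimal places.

Var(R+S) = 2 + 2·[0.23] = 2 + 0.46 = 2.46.
Under uncorrelated errors the observed covariances equal the true-score covariances, so only the own-variance terms attenuate.
True-score variance = [0.56 + 0.75] + 0.46 = 1.31 + 0.46 = 1.77.
Reliability = 1.77 / 2.46 = 0.7195.

0.7195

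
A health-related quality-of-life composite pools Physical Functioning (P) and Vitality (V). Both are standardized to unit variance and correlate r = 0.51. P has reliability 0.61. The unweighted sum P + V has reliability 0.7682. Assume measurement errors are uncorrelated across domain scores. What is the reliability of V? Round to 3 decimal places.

0.690

Var(P+V) = 2 + 2·0.51 = 3.020.
True-score variance = ρ_P + ρ_V + 2·0.51, so 0.7682 = (0.61 + ρ_V + 1.02) / 3.020.
ρ_V = 0.7682·3.020 − 0.61 − 1.02 = 0.690.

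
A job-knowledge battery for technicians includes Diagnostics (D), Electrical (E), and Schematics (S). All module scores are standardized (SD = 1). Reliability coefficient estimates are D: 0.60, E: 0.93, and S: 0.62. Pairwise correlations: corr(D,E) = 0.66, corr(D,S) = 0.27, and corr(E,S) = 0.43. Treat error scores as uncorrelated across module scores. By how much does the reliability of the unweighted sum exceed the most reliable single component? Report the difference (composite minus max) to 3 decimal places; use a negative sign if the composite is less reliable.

Var(sum) = 3 + 2.72 = 5.72; true-score variance = 2.15 + 2.72 = 4.87; composite reliability = 0.8514.
Max component reliability = 0.9300.
Difference = 0.8514 − 0.9300 = -0.079.

-0.079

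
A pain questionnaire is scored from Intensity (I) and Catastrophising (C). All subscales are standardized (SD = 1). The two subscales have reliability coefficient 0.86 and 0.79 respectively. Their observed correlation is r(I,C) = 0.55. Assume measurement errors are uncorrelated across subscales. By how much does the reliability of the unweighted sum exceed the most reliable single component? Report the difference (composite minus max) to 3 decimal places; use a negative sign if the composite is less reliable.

Var(sum) = 2 + 1.1 = 3.1; true-score variance = 1.65 + 1.1 = 2.75; composite reliability = 0.8871.
Max component reliability = 0.8600.
Difference = 0.8871 − 0.8600 = 0.027.

0.027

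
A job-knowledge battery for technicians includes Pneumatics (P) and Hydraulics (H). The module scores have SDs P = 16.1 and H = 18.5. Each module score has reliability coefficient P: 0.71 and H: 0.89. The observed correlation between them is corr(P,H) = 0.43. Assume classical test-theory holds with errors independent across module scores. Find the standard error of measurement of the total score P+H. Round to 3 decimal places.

Var(total) = 601.46 + 256.151 = 857.611.
True-score variance = 488.642 + 256.151 = 744.793, so reliability = 0.8685.
Error variance = 857.611 − 744.793 = 112.818; SEM = √112.818 = 10.622.

10.622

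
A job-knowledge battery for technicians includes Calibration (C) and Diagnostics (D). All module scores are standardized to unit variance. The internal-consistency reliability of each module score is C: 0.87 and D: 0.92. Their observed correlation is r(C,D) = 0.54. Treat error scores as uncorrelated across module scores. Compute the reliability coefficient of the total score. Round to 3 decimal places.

0.932

Var(C+D) = 2 + 2·[0.54] = 2 + 1.08 = 3.08.
With uncorrelated errors the cross-covariances are all true-score covariance, so they carry over unchanged; only the diagonal terms shrink to ρᵢσᵢ².
True-score variance = [0.87 + 0.92] + 1.08 = 1.79 + 1.08 = 2.87.
Reliability = 2.87 / 3.08 = 0.932.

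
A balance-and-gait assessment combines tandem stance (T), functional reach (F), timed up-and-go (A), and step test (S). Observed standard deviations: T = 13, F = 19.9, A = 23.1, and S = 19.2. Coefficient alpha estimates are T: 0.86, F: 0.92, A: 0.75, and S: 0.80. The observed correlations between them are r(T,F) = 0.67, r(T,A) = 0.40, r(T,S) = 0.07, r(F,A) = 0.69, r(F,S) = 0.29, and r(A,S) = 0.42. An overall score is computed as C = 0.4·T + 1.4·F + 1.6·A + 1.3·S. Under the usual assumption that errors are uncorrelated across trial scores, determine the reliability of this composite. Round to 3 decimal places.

0.908

Var(C) = 0.4²·13² + 1.4²·19.9² + 1.6²·23.1² + 1.3²·19.2² + 2·[0.56·13·19.9·0.67 + 0.64·13·23.1·0.40 + 0.52·13·19.2·0.07 + 2.24·19.9·23.1·0.69 + 1.82·19.9·19.2·0.29 + 2.08·23.1·19.2·0.42] = 2792.26 + 2965.29 = 5757.55.
Under uncorrelated errors the observed covariances equal the true-score covariances, so only the own-variance terms attenuate.
True-score variance = [0.4²·13²·0.86 + 1.4²·19.9²·0.92 + 1.6²·23.1²·0.75 + 1.3²·19.2²·0.80] + 2965.29 = 2260.27 + 2965.29 = 5225.56.
Reliability = 5225.56 / 5757.55 = 0.908.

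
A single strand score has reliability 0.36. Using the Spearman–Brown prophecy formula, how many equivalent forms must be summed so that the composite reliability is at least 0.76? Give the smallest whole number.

6

k ≥ ρ*(1−ρ₁)/(ρ₁(1−ρ*)) = 0.76·0.64 / (0.36·0.24) = 5.630.
Smallest integer k = 6.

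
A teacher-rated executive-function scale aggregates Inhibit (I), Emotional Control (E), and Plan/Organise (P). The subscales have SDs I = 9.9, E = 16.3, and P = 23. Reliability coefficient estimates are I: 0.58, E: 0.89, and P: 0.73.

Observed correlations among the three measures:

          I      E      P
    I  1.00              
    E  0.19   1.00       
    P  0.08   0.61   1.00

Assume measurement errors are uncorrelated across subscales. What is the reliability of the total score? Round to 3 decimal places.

0.853

Var(I+E+P) = 9.9² + 16.3² + 23² + 2·[9.9·16.3·0.19 + 9.9·23·0.08 + 16.3·23·0.61] = 892.7 + 555.131 = 1447.83.
With uncorrelated errors the cross-covariances are all true-score covariance, so they carry over unchanged; only the diagonal terms shrink to ρᵢσᵢ².
True-score variance = [9.9²·0.58 + 16.3²·0.89 + 23²·0.73] + 555.131 = 679.48 + 555.131 = 1234.61.
Reliability = 1234.61 / 1447.83 = 0.853.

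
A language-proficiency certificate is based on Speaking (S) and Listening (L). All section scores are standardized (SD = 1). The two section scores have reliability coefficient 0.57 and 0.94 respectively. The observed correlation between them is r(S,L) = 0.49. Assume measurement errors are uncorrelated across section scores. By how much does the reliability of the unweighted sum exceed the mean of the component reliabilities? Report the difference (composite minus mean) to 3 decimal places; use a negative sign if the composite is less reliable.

Var(sum) = 2 + 0.98 = 2.98; true-score variance = 1.51 + 0.98 = 2.49; composite reliability = 0.8356.
Mean component reliability = 0.7550.
Difference = 0.8356 − 0.7550 = 0.081.

0.081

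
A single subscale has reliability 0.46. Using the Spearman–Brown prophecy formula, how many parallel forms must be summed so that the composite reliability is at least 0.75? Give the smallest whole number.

4

k ≥ ρ*(1−ρ₁)/(ρ₁(1−ρ*)) = 0.75·0.54 / (0.46·0.25) = 3.522.
Smallest integer k = 4.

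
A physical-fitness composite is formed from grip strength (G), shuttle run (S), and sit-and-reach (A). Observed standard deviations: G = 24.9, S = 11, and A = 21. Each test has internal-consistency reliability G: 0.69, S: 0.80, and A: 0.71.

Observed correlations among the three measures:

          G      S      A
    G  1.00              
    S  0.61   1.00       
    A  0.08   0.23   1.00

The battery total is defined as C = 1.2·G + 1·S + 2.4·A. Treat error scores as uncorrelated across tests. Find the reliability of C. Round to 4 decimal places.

0.7669

Var(C) = 1.2²·24.9² + 11² + 2.4²·21² + 2·[1.2·24.9·11·0.61 + 2.88·24.9·21·0.08 + 2.4·11·21·0.23] = 3553.97 + 896.966 = 4450.94.
Under uncorrelated errors the observed covariances equal the true-score covariances, so only the own-variance terms attenuate.
True-score variance = [1.2²·24.9²·0.69 + 11²·0.80 + 2.4²·21²·0.71] + 896.966 = 2516.36 + 896.966 = 3413.32.
Reliability = 3413.32 / 4450.94 = 0.7669.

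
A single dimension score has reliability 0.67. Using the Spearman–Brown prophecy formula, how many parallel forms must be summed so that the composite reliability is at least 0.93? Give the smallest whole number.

7

k ≥ ρ*(1−ρ₁)/(ρ₁(1−ρ*)) = 0.93·0.33 / (0.67·0.07) = 6.544.
Smallest integer k = 7.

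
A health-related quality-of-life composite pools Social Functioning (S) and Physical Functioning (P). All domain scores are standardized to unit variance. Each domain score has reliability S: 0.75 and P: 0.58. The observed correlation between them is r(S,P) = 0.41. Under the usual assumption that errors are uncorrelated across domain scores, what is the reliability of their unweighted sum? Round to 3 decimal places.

Var(S+P) = 2 + 2·[0.41] = 2 + 0.82 = 2.82.
With uncorrelated errors the cross-covariances are all true-score covariance, so they carry over unchanged; only the diagonal terms shrink to ρᵢσᵢ².
True-score variance = [0.75 + 0.58] + 0.82 = 1.33 + 0.82 = 2.15.
Reliability = 2.15 / 2.82 = 0.762.

0.762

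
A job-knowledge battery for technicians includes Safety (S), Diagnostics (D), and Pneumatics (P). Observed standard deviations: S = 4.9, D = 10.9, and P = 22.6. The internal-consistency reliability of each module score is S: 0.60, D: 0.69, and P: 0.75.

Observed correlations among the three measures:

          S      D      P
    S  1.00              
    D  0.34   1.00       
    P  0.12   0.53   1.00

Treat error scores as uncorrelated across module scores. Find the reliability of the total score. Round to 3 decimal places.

Var(S+D+P) = 4.9² + 10.9² + 22.6² + 2·[4.9·10.9·0.34 + 4.9·22.6·0.12 + 10.9·22.6·0.53] = 653.58 + 324.017 = 977.597.
With uncorrelated errors the cross-covariances are all true-score covariance, so they carry over unchanged; only the diagonal terms shrink to ρᵢσᵢ².
True-score variance = [4.9²·0.60 + 10.9²·0.69 + 22.6²·0.75] + 324.017 = 479.455 + 324.017 = 803.472.
Reliability = 803.472 / 977.597 = 0.822.

0.822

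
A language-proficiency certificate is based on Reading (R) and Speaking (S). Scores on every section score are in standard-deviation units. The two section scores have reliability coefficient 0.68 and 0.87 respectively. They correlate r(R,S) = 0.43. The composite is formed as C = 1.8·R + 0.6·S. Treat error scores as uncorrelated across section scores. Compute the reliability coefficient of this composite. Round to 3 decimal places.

Var(C) = 1.8² + 0.6² + 2·[1.08·0.43] = 3.6 + 0.9288 = 4.5288.
With uncorrelated errors the cross-covariances are all true-score covariance, so they carry over unchanged; only the diagonal terms shrink to ρᵢσᵢ².
True-score variance = [1.8²·0.68 + 0.6²·0.87] + 0.9288 = 2.5164 + 0.9288 = 3.4452.
Reliability = 3.4452 / 4.5288 = 0.761.

0.761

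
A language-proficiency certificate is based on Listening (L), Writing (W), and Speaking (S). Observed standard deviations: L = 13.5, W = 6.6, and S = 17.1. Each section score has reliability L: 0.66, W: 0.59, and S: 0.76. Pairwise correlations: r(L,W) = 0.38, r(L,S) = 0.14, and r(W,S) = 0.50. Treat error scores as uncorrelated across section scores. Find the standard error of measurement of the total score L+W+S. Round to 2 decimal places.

Var(total) = 518.22 + 245.214 = 763.434.
True-score variance = 368.217 + 245.214 = 613.431, so reliability = 0.8035.
Error variance = 763.434 − 613.431 = 150.003; SEM = √150.003 = 12.25.

12.25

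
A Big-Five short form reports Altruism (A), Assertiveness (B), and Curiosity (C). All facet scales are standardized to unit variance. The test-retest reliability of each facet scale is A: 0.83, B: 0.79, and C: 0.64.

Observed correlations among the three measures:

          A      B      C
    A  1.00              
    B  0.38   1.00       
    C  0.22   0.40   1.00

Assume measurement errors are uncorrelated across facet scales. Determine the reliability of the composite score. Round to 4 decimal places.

Var(A+B+C) = 3 + 2·[0.38 + 0.22 + 0.40] = 3 + 2 = 5.
Under uncorrelated errors the observed covariances equal the true-score covariances, so only the own-variance terms attenuate.
True-score variance = [0.83 + 0.79 + 0.64] + 2 = 2.26 + 2 = 4.26.
Reliability = 4.26 / 5 = 0.8520.

0.8520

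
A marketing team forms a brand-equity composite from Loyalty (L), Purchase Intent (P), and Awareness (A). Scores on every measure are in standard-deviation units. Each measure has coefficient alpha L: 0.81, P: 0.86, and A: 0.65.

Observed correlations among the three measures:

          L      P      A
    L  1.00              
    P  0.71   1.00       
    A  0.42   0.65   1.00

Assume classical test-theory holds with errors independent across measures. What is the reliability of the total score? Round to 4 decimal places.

Var(L+P+A) = 3 + 2·[0.71 + 0.42 + 0.65] = 3 + 3.56 = 6.56.
Under uncorrelated errors the observed covariances equal the true-score covariances, so only the own-variance terms attenuate.
True-score variance = [0.81 + 0.86 + 0.65] + 3.56 = 2.32 + 3.56 = 5.88.
Reliability = 5.88 / 6.56 = 0.8963.

0.8963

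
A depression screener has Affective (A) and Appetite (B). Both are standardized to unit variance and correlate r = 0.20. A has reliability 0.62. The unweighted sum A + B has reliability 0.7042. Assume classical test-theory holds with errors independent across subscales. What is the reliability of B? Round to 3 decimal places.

Var(A+B) = 2 + 2·0.20 = 2.400.
True-score variance = ρ_A + ρ_B + 2·0.20, so 0.7042 = (0.62 + ρ_B + 0.40) / 2.400.
ρ_B = 0.7042·2.400 − 0.62 − 0.40 = 0.670.

0.670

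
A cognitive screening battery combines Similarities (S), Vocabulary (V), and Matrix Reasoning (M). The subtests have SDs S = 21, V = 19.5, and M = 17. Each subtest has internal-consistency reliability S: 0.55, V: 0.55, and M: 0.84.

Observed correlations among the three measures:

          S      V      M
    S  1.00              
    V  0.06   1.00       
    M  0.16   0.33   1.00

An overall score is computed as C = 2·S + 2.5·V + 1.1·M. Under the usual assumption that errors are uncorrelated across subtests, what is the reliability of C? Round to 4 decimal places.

0.6566

Var(C) = 2²·21² + 2.5²·19.5² + 1.1²·17² + 2·[5·21·19.5·0.06 + 2.2·21·17·0.16 + 2.75·19.5·17·0.33] = 4490.25 + 1098.7 = 5588.95.
With uncorrelated errors the cross-covariances are all true-score covariance, so they carry over unchanged; only the diagonal terms shrink to ρᵢσᵢ².
True-score variance = [2²·21²·0.55 + 2.5²·19.5²·0.55 + 1.1²·17²·0.84] + 1098.7 = 2571.05 + 1098.7 = 3669.75.
Reliability = 3669.75 / 5588.95 = 0.6566.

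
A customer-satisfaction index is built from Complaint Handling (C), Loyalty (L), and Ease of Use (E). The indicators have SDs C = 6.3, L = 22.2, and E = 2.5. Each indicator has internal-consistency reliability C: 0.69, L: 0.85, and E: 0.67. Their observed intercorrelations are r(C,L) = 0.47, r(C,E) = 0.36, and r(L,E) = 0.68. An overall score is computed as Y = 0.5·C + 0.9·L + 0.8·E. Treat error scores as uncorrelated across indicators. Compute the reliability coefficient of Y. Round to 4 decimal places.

Var(Y) = 0.5²·6.3² + 0.9²·22.2² + 0.8²·2.5² + 2·[0.45·6.3·22.2·0.47 + 0.4·6.3·2.5·0.36 + 0.72·22.2·2.5·0.68] = 413.123 + 118.042 = 531.165.
With uncorrelated errors the cross-covariances are all true-score covariance, so they carry over unchanged; only the diagonal terms shrink to ρᵢσᵢ².
True-score variance = [0.5²·6.3²·0.69 + 0.9²·22.2²·0.85 + 0.8²·2.5²·0.67] + 118.042 = 348.847 + 118.042 = 466.889.
Reliability = 466.889 / 531.165 = 0.8790.

0.8790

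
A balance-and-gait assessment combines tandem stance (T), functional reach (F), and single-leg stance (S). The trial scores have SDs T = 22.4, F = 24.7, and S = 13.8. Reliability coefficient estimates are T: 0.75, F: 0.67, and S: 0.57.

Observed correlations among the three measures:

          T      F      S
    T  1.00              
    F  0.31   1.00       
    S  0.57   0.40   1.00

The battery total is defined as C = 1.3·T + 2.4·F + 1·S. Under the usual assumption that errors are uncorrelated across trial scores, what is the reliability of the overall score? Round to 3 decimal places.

0.784

Var(C) = 1.3²·22.4² + 2.4²·24.7² + 13.8² + 2·[3.12·22.4·24.7·0.31 + 1.3·22.4·13.8·0.57 + 2.4·24.7·13.8·0.40] = 4552.53 + 2182.83 = 6735.36.
Under uncorrelated errors the observed covariances equal the true-score covariances, so only the own-variance terms attenuate.
True-score variance = [1.3²·22.4²·0.75 + 2.4²·24.7²·0.67 + 13.8²·0.57] + 2182.83 = 3098.99 + 2182.83 = 5281.82.
Reliability = 5281.82 / 6735.36 = 0.784.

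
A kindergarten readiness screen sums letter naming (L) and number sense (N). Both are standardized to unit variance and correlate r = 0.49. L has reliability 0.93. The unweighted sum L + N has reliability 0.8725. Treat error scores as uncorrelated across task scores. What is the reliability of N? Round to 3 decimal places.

0.690

Var(L+N) = 2 + 2·0.49 = 2.980.
True-score variance = ρ_L + ρ_N + 2·0.49, so 0.8725 = (0.93 + ρ_N + 0.98) / 2.980.
ρ_N = 0.8725·2.980 − 0.93 − 0.98 = 0.690.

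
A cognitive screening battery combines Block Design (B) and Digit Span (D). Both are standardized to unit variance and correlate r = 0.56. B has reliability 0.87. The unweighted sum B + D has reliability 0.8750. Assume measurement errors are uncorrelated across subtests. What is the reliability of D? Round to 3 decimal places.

0.740

Var(B+D) = 2 + 2·0.56 = 3.120.
True-score variance = ρ_B + ρ_D + 2·0.56, so 0.8750 = (0.87 + ρ_D + 1.12) / 3.120.
ρ_D = 0.8750·3.120 − 0.87 − 1.12 = 0.740.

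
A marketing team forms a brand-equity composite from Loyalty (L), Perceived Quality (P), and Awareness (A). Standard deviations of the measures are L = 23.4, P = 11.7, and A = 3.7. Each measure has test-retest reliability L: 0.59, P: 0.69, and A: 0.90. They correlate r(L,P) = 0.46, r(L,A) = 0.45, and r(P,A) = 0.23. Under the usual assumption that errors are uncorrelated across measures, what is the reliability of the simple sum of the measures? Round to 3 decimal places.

0.744

Var(L+P+A) = 23.4² + 11.7² + 3.7² + 2·[23.4·11.7·0.46 + 23.4·3.7·0.45 + 11.7·3.7·0.23] = 698.14 + 349.713 = 1047.85.
Under uncorrelated errors the observed covariances equal the true-score covariances, so only the own-variance terms attenuate.
True-score variance = [23.4²·0.59 + 11.7²·0.69 + 3.7²·0.90] + 349.713 = 429.835 + 349.713 = 779.548.
Reliability = 779.548 / 1047.85 = 0.744.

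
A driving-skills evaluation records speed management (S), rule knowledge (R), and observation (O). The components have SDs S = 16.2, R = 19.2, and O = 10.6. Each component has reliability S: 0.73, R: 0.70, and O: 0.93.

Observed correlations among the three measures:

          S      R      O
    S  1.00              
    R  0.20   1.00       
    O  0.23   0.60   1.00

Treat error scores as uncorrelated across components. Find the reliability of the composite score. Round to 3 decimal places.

0.841

Var(S+R+O) = 16.2² + 19.2² + 10.6² + 2·[16.2·19.2·0.20 + 16.2·10.6·0.23 + 19.2·10.6·0.60] = 743.44 + 447.631 = 1191.07.
Because errors are independent across components, Cov(Tᵢ,Tⱼ) = Cov(Xᵢ,Xⱼ); the off-diagonal part of the true-score variance is the same as above.
True-score variance = [16.2²·0.73 + 19.2²·0.70 + 10.6²·0.93] + 447.631 = 554.124 + 447.631 = 1001.76.
Reliability = 1001.76 / 1191.07 = 0.841.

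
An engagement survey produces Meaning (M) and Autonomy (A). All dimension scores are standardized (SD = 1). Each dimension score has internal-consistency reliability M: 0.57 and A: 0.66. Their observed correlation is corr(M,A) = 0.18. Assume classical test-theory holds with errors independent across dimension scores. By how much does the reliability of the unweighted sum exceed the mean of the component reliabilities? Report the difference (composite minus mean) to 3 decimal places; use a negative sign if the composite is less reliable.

0.059

Var(sum) = 2 + 0.36 = 2.36; true-score variance = 1.23 + 0.36 = 1.59; composite reliability = 0.6737.
Mean component reliability = 0.6150.
Difference = 0.6737 − 0.6150 = 0.059.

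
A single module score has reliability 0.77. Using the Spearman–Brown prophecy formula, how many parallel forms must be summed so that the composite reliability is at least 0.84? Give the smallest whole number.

k ≥ ρ*(1−ρ₁)/(ρ₁(1−ρ*)) = 0.84·0.23 / (0.77·0.16) = 1.568.
Smallest integer k = 2.

2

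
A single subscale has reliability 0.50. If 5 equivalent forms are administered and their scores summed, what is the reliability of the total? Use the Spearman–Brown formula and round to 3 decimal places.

0.833

ρ_k = kρ / (1 + (k−1)ρ) = 5·0.50 / (1 + 4·0.50) = 2.500 / 3.000 = 0.833.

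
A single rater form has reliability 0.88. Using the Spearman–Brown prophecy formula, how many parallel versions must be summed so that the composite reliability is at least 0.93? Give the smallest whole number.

k ≥ ρ*(1−ρ₁)/(ρ₁(1−ρ*)) = 0.93·0.12 / (0.88·0.07) = 1.812.
Smallest integer k = 2.

2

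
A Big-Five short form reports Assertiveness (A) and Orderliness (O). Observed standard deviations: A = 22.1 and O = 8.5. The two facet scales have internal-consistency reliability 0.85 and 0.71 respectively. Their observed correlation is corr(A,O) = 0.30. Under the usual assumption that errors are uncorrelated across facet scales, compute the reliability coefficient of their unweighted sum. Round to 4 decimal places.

0.8601

Var(A+O) = 22.1² + 8.5² + 2·[22.1·8.5·0.30] = 560.66 + 112.71 = 673.37.
Because errors are independent across components, Cov(Tᵢ,Tⱼ) = Cov(Xᵢ,Xⱼ); the off-diagonal part of the true-score variance is the same as above.
True-score variance = [22.1²·0.85 + 8.5²·0.71] + 112.71 = 466.446 + 112.71 = 579.156.
Reliability = 579.156 / 673.37 = 0.8601.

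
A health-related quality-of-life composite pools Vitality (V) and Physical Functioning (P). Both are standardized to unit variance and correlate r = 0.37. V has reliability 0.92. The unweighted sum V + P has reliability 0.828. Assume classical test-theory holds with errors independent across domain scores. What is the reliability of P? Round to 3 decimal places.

Var(V+P) = 2 + 2·0.37 = 2.740.
True-score variance = ρ_V + ρ_P + 2·0.37, so 0.828 = (0.92 + ρ_P + 0.74) / 2.740.
ρ_P = 0.828·2.740 − 0.92 − 0.74 = 0.609.

0.609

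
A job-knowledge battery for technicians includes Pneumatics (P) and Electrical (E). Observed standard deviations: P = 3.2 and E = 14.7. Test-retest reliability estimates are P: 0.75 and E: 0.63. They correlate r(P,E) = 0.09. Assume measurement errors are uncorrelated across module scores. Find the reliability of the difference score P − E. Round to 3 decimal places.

0.621

Var(P−E) = 3.2² + 14.7² − 2·3.2·14.7·0.09 = 226.33 − 8.4672 = 217.863.
With uncorrelated errors the cross-covariances are all true-score covariance, so they carry over unchanged; only the diagonal terms shrink to ρᵢσᵢ².
True-score variance = [3.2²·0.75 + 14.7²·0.63] − 8.4672 = 143.817 − 8.4672 = 135.35.
Reliability = 135.35 / 217.863 = 0.621.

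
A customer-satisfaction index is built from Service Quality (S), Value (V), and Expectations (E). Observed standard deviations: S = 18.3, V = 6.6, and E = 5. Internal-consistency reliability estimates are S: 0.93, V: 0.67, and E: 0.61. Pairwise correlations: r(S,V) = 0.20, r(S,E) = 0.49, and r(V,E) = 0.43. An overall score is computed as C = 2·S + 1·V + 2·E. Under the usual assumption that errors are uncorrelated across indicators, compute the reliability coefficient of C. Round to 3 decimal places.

Var(C) = 2²·18.3² + 6.6² + 2²·5² + 2·[2·18.3·6.6·0.20 + 4·18.3·5·0.49 + 2·6.6·5·0.43] = 1483.12 + 512.064 = 1995.18.
With uncorrelated errors the cross-covariances are all true-score covariance, so they carry over unchanged; only the diagonal terms shrink to ρᵢσᵢ².
True-score variance = [2²·18.3²·0.93 + 6.6²·0.67 + 2²·5²·0.61] + 512.064 = 1335.98 + 512.064 = 1848.04.
Reliability = 1848.04 / 1995.18 = 0.926.

0.926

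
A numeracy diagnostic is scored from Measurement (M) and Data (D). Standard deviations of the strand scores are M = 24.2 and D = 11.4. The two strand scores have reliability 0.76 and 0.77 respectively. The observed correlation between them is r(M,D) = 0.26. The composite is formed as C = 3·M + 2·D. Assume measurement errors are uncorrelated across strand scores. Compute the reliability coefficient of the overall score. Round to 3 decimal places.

0.792

Var(C) = 3²·24.2² + 2²·11.4² + 2·[6·24.2·11.4·0.26] = 5790.6 + 860.746 = 6651.35.
With uncorrelated errors the cross-covariances are all true-score covariance, so they carry over unchanged; only the diagonal terms shrink to ρᵢσᵢ².
True-score variance = [3²·24.2²·0.76 + 2²·11.4²·0.77] + 860.746 = 4406.05 + 860.746 = 5266.8.
Reliability = 5266.8 / 6651.35 = 0.792.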